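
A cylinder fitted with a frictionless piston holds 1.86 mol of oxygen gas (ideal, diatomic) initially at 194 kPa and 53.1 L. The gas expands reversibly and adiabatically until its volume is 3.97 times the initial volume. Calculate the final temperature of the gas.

384 K

T₁ = P₁V₁/(nR) = 194×53.1/(1.86×8.314) = 666 K.
Adiabatic: TV^(γ−1) = const ⇒ T₂ = 666×(0.252)^0.400 = 384 K; PV^γ = const ⇒ P₂ = 28.2 kPa.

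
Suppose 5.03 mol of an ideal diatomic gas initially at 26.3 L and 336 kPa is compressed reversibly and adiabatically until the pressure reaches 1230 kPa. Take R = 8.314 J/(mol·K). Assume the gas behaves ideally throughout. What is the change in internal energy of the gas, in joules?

9920 J

T₁ = P₁V₁/(nR) = 336×26.3/(5.03×8.314) = 211 K.
Adiabatic: T₂/T₁ = (P₂/P₁)^((γ−1)/γ) ⇒ T₂ = 211×(3.66)^0.286 = 306 K; V₂ = 10.4 L.
For an ideal gas ΔU = nCvΔT with Cv = (5/2)R = 20.8 J/(mol·K).
ΔU = 5.03×20.8×(306−211) = 9920 J.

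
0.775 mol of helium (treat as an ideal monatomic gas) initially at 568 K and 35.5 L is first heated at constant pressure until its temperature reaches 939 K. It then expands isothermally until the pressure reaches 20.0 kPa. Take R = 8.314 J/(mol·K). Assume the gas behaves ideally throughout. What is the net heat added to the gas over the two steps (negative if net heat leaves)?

P₁ = nRT₁/V₁ = 0.775×8.314×568/35.5 = 103 kPa.
Step 1 — Isobaric: P stays 103 kPa; V/T = const ⇒ T₂ = 939 K, V₂ = 58.7 L.
W = PΔV = 103×(58.7−35.5) kPa·L = 2390 J.
ΔU = nCvΔT = 0.775×12.5×(939−568) = 3590 J.
Q = ΔU + W = nCpΔT = 5980 J.
State after step 1: P = 103 kPa, V = 58.7 L, T = 939 K.
Step 2 — Isothermal: T stays 939 K; PV = const ⇒ V₂ = 303 L, P₂ = 20.0 kPa.
ΔU = 0 (ideal gas, T constant).
W = nRT ln(V₂/V₁) = 0.775×8.314×939×ln(5.15) = 9920 J.
Q = ΔU + W = 9920 J.
Net over both steps: W = 12300 J, Q = 15900 J, ΔU = 3590 J.

15900 J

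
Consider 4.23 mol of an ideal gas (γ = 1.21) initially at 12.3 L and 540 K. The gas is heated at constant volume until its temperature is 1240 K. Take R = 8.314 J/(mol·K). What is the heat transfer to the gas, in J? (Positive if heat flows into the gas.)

P₁ = nRT₁/V₁ = 4.23×8.314×540/12.3 = 1540 kPa.
Isochoric: V stays 12.3 L; P/T = const ⇒ T₂ = 1240 K, P₂ = 3550 kPa.
W = 0 (no volume change).
ΔU = nCvΔT = 4.23×39.6×(1240−540) = 117000 J.
Q = ΔU = 117000 J.

117000 J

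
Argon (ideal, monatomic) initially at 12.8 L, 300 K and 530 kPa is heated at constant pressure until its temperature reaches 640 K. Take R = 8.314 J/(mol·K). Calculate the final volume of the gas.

27.3 L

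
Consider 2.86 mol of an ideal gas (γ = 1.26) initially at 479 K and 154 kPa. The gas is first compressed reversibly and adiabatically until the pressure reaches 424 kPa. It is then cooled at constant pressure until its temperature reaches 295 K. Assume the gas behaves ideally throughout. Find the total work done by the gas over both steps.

-17200 J

V₁ = nRT₁/P₁ = 2.86×8.314×479/154 = 74.0 L.
Step 1 — Adiabatic: T₂/T₁ = (P₂/P₁)^((γ−1)/γ) ⇒ T₂ = 479×(2.75)^0.206 = 590 K; V₂ = 33.1 L.
ΔU = nCvΔT = 2.86×32.0×(590−479) = 10200 J.
Q = 0 for an adiabatic process, so W = −ΔU = -10200 J.
State after step 1: P = 424 kPa, V = 33.1 L, T = 590 K.
Step 2 — Isobaric: P stays 424 kPa; V/T = const ⇒ T₂ = 295 K, V₂ = 16.5 L.
W = PΔV = 424×(16.5−33.1) kPa·L = -7020 J.
ΔU = nCvΔT = 2.86×32.0×(295−590) = -27000 J.
Q = ΔU + W = nCpΔT = -34000 J.
Net over both steps: W = -17200 J, Q = -34000 J, ΔU = -16800 J.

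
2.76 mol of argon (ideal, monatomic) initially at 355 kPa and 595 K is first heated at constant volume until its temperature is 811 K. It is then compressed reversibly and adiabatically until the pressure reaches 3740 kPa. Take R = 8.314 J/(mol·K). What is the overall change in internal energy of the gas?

42800 J

V₁ = nRT₁/P₁ = 2.76×8.314×595/355 = 38.5 L.
Step 1 — Isochoric: V stays 38.5 L; P/T = const ⇒ T₂ = 811 K, P₂ = 484 kPa.
W = 0 (no volume change).
ΔU = nCvΔT = 2.76×12.5×(811−595) = 7430 J.
Q = ΔU = 7430 J.
State after step 1: P = 484 kPa, V = 38.5 L, T = 811 K.
Step 2 — Adiabatic: T₂/T₁ = (P₂/P₁)^((γ−1)/γ) ⇒ T₂ = 811×(7.73)^0.400 = 1840 K; V₂ = 11.3 L.
ΔU = nCvΔT = 2.76×12.5×(1840−811) = 35300 J.
Q = 0 for an adiabatic process, so W = −ΔU = -35300 J.
Net over both steps: W = -35300 J, Q = 7430 J, ΔU = 42800 J.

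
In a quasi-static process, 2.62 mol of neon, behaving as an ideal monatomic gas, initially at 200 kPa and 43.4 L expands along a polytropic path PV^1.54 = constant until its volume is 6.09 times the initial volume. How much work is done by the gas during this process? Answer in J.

10000 J

T₁ = P₁V₁/(nR) = 200×43.4/(2.62×8.314) = 398 K.
Polytropic n=1.54: T₂ = T₁(V₁/V₂)^(n−1) = 398×(0.164)^0.54 = 150 K; P₂ = P₁(V₁/V₂)^n = 12.4 kPa.
W = (P₁V₁−P₂V₂)/(n−1) = (200×43.4−12.4×264)/0.54 = 10000 J.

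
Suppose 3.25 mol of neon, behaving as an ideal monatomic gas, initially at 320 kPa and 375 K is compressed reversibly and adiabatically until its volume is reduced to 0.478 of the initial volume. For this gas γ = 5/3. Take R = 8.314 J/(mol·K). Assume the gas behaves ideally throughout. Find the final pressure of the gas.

V₁ = nRT₁/P₁ = 3.25×8.314×375/320 = 31.7 L.
Adiabatic: TV^(γ−1) = const ⇒ T₂ = 375×(2.09)^0.667 = 613 K; PV^γ = const ⇒ P₂ = 1100 kPa.

1100 kPa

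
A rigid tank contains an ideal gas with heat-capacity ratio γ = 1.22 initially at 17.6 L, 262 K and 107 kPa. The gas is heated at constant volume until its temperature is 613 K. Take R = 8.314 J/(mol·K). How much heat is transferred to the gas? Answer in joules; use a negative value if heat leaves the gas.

11500 J

n = P₁V₁/(RT₁) = 107×17.6/(8.314×262) = 0.865 mol.
Isochoric: V stays 17.6 L; P/T = const ⇒ T₂ = 613 K, P₂ = 250 kPa.
W = 0 (no volume change).
ΔU = nCvΔT = 0.865×37.8×(613−262) = 11500 J.
Q = ΔU = 11500 J.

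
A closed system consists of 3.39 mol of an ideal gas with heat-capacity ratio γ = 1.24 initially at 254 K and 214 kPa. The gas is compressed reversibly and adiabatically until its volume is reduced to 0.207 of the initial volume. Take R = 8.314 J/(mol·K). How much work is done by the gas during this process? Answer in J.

-13700 J

V₁ = nRT₁/P₁ = 3.39×8.314×254/214 = 33.5 L.
Adiabatic: TV^(γ−1) = const ⇒ T₂ = 254×(4.83)^0.240 = 371 K; PV^γ = const ⇒ P₂ = 1510 kPa.
ΔU = nCvΔT = 3.39×34.6×(371−254) = 13700 J.
Q = 0 for an adiabatic process, so W = −ΔU = -13700 J.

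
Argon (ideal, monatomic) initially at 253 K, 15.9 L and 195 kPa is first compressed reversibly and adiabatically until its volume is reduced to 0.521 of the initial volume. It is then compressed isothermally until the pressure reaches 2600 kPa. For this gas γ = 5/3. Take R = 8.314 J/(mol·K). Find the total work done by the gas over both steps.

n = P₁V₁/(RT₁) = 195×15.9/(8.314×253) = 1.47 mol.
Step 1 — Adiabatic: TV^(γ−1) = const ⇒ T₂ = 253×(1.92)^0.667 = 391 K; PV^γ = const ⇒ P₂ = 578 kPa.
ΔU = nCvΔT = 1.47×12.5×(391−253) = 2530 J.
Q = 0 for an adiabatic process, so W = −ΔU = -2530 J.
State after step 1: P = 578 kPa, V = 8.28 L, T = 391 K.
Step 2 — Isothermal: T stays 391 K; PV = const ⇒ V₂ = 1.84 L, P₂ = 2600 kPa.
ΔU = 0 (ideal gas, T constant).
W = nRT ln(V₂/V₁) = 1.47×8.314×391×ln(0.222) = -7200 J.
Q = ΔU + W = -7200 J.
Net over both steps: W = -9730 J, Q = -7200 J, ΔU = 2530 J.

-9730 J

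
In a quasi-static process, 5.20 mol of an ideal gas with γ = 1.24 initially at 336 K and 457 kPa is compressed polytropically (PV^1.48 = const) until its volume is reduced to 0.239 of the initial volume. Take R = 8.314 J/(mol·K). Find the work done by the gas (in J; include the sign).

-29900 J

V₁ = nRT₁/P₁ = 5.20×8.314×336/457 = 31.8 L.
Polytropic n=1.48: T₂ = T₁(V₁/V₂)^(n−1) = 336×(4.18)^0.48 = 668 K; P₂ = P₁(V₁/V₂)^n = 3800 kPa.
W = (P₁V₁−P₂V₂)/(n−1) = (457×31.8−3800×7.60)/0.48 = -29900 J.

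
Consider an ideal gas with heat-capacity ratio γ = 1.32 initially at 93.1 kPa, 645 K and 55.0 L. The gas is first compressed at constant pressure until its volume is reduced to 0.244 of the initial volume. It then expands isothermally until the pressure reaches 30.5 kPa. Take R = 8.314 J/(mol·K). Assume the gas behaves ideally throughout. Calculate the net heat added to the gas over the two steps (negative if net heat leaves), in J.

n = P₁V₁/(RT₁) = 93.1×55.0/(8.314×645) = 0.955 mol.
Step 1 — Isobaric: P stays 93.1 kPa; V/T = const ⇒ T₂ = 157 K, V₂ = 13.4 L.
W = PΔV = 93.1×(13.4−55.0) kPa·L = -3870 J.
ΔU = nCvΔT = 0.955×26.0×(157−645) = -12100 J.
Q = ΔU + W = nCpΔT = -16000 J.
State after step 1: P = 93.1 kPa, V = 13.4 L, T = 157 K.
Step 2 — Isothermal: T stays 157 K; PV = const ⇒ V₂ = 41.0 L, P₂ = 30.5 kPa.
ΔU = 0 (ideal gas, T constant).
W = nRT ln(V₂/V₁) = 0.955×8.314×157×ln(3.05) = 1390 J.
Q = ΔU + W = 1390 J.
Net over both steps: W = -2480 J, Q = -14600 J, ΔU = -12100 J.

-14600 J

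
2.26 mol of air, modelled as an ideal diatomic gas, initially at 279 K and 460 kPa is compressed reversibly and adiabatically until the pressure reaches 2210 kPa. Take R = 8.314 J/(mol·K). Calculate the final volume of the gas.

3.71 L

V₁ = nRT₁/P₁ = 2.26×8.314×279/460 = 11.4 L.
Adiabatic: T₂/T₁ = (P₂/P₁)^((γ−1)/γ) ⇒ T₂ = 279×(4.80)^0.286 = 437 K; V₂ = 3.71 L.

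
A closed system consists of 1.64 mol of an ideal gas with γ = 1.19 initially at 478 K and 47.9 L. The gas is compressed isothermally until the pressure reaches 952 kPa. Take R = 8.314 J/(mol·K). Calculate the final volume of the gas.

6.85 L

P₁ = nRT₁/V₁ = 1.64×8.314×478/47.9 = 136 kPa.
Isothermal: T stays 478 K; PV = const ⇒ V₂ = 6.85 L, P₂ = 952 kPa.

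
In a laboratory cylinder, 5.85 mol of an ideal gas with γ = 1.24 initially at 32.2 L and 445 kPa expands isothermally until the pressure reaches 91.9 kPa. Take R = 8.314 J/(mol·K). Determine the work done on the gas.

T₁ = P₁V₁/(nR) = 445×32.2/(5.85×8.314) = 295 K.
Isothermal: T stays 295 K; PV = const ⇒ V₂ = 156 L, P₂ = 91.9 kPa.
W = nRT ln(V₂/V₁) = 5.85×8.314×295×ln(4.84) = 22600 J.
Work done on the gas = −W_by = -22600 J.

-22600 J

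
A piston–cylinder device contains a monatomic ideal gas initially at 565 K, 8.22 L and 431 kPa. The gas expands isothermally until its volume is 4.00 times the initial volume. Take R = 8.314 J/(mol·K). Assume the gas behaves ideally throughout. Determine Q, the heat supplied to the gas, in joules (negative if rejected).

n = P₁V₁/(RT₁) = 431×8.22/(8.314×565) = 0.754 mol.
Isothermal: T stays 565 K; PV = const ⇒ V₂ = 32.9 L, P₂ = 108 kPa.
ΔU = 0 (ideal gas, T constant).
W = nRT ln(V₂/V₁) = 0.754×8.314×565×ln(4.00) = 4910 J.
Q = ΔU + W = 4910 J.

4910 J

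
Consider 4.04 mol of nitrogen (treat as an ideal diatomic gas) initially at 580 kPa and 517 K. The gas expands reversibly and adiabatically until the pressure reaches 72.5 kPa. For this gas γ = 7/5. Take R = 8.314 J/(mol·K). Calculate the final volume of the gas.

132 L

V₁ = nRT₁/P₁ = 4.04×8.314×517/580 = 29.9 L.
Adiabatic: T₂/T₁ = (P₂/P₁)^((γ−1)/γ) ⇒ T₂ = 517×(0.125)^0.286 = 285 K; V₂ = 132 L.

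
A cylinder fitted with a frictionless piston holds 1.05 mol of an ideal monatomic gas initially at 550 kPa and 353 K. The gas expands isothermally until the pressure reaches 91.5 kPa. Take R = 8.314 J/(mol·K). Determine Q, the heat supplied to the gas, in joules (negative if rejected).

5530 J

V₁ = nRT₁/P₁ = 1.05×8.314×353/550 = 5.60 L.
Isothermal: T stays 353 K; PV = const ⇒ V₂ = 33.7 L, P₂ = 91.5 kPa.
ΔU = 0 (ideal gas, T constant).
W = nRT ln(V₂/V₁) = 1.05×8.314×353×ln(6.01) = 5530 J.
Q = ΔU + W = 5530 J.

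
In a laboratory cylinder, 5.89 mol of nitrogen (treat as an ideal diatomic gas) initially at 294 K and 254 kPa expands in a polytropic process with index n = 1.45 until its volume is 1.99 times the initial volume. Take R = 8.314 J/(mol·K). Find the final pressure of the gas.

93.6 kPa

V₁ = nRT₁/P₁ = 5.89×8.314×294/254 = 56.7 L.
Polytropic n=1.45: T₂ = T₁(V₁/V₂)^(n−1) = 294×(0.503)^0.45 = 216 K; P₂ = P₁(V₁/V₂)^n = 93.6 kPa.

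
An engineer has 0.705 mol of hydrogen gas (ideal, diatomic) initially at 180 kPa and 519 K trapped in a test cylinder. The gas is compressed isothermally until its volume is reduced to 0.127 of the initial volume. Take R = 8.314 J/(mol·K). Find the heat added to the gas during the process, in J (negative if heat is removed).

-6280 J

V₁ = nRT₁/P₁ = 0.705×8.314×519/180 = 16.9 L.
Isothermal: T stays 519 K; PV = const ⇒ V₂ = 2.15 L, P₂ = 1420 kPa.
ΔU = 0 (ideal gas, T constant).
W = nRT ln(V₂/V₁) = 0.705×8.314×519×ln(0.127) = -6280 J.
Q = ΔU + W = -6280 J.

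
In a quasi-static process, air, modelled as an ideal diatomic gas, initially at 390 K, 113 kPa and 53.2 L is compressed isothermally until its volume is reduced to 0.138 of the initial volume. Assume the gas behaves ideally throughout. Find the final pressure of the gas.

819 kPa

Isothermal: T stays 390 K; PV = const ⇒ V₂ = 7.34 L, P₂ = 819 kPa.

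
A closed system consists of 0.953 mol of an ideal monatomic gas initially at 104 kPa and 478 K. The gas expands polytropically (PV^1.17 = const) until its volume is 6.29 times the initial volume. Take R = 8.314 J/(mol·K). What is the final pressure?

12.1 kPa

V₁ = nRT₁/P₁ = 0.953×8.314×478/104 = 36.4 L.
Polytropic n=1.17: T₂ = T₁(V₁/V₂)^(n−1) = 478×(0.159)^0.17 = 350 K; P₂ = P₁(V₁/V₂)^n = 12.1 kPa.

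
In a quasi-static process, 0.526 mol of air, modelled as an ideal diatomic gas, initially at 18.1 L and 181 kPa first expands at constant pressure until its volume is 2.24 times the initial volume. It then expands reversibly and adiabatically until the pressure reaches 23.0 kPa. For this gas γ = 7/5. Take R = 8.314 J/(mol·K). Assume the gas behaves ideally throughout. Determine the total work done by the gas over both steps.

T₁ = P₁V₁/(nR) = 181×18.1/(0.526×8.314) = 749 K.
Step 1 — Isobaric: P stays 181 kPa; V/T = const ⇒ T₂ = 1680 K, V₂ = 40.5 L.
W = PΔV = 181×(40.5−18.1) kPa·L = 4060 J.
ΔU = nCvΔT = 0.526×20.8×(1680−749) = 10200 J.
Q = ΔU + W = nCpΔT = 14200 J.
State after step 1: P = 181 kPa, V = 40.5 L, T = 1680 K.
Step 2 — Adiabatic: T₂/T₁ = (P₂/P₁)^((γ−1)/γ) ⇒ T₂ = 1680×(0.127)^0.286 = 931 K; V₂ = 177 L.
ΔU = nCvΔT = 0.526×20.8×(931−1680) = -8170 J.
Q = 0 for an adiabatic process, so W = −ΔU = 8170 J.
Net over both steps: W = 12200 J, Q = 14200 J, ΔU = 1990 J.

12200 J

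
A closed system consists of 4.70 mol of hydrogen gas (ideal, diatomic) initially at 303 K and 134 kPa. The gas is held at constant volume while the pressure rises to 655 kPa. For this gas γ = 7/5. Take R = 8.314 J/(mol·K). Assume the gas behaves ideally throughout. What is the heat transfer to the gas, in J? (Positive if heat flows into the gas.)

115000 J

V₁ = nRT₁/P₁ = 4.70×8.314×303/134 = 88.4 L.
Isochoric: V stays 88.4 L; P/T = const ⇒ T₂ = 1480 K, P₂ = 655 kPa.
W = 0 (no volume change).
ΔU = nCvΔT = 4.70×20.8×(1480−303) = 115000 J.
Q = ΔU = 115000 J.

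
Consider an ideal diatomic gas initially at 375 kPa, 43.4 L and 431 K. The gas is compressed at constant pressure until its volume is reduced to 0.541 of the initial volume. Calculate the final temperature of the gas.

Isobaric: P stays 375 kPa; V/T = const ⇒ T₂ = 233 K, V₂ = 23.5 L.

233 K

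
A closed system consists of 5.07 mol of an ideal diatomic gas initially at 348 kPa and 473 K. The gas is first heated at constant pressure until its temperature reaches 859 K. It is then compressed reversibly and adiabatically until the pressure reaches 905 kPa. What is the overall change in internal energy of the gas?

V₁ = nRT₁/P₁ = 5.07×8.314×473/348 = 57.3 L.
Step 1 — Isobaric: P stays 348 kPa; V/T = const ⇒ T₂ = 859 K, V₂ = 104 L.
W = PΔV = 348×(104−57.3) kPa·L = 16300 J.
ΔU = nCvΔT = 5.07×20.8×(859−473) = 40700 J.
Q = ΔU + W = nCpΔT = 56900 J.
State after step 1: P = 348 kPa, V = 104 L, T = 859 K.
Step 2 — Adiabatic: T₂/T₁ = (P₂/P₁)^((γ−1)/γ) ⇒ T₂ = 859×(2.60)^0.286 = 1130 K; V₂ = 52.6 L.
ΔU = nCvΔT = 5.07×20.8×(1130−859) = 28400 J.
Q = 0 for an adiabatic process, so W = −ΔU = -28400 J.
Net over both steps: W = -12200 J, Q = 56900 J, ΔU = 69100 J.

69100 J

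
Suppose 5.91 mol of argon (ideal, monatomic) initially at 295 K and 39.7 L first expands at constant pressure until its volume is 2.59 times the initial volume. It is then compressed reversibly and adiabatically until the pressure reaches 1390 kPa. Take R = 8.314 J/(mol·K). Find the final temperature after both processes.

P₁ = nRT₁/V₁ = 5.91×8.314×295/39.7 = 365 kPa.
Step 1 — Isobaric: P stays 365 kPa; V/T = const ⇒ T₂ = 764 K, V₂ = 103 L.
W = PΔV = 365×(103−39.7) kPa·L = 23000 J.
ΔU = nCvΔT = 5.91×12.5×(764−295) = 34600 J.
Q = ΔU + W = nCpΔT = 57600 J.
State after step 1: P = 365 kPa, V = 103 L, T = 764 K.
Step 2 — Adiabatic: T₂/T₁ = (P₂/P₁)^((γ−1)/γ) ⇒ T₂ = 764×(3.81)^0.400 = 1300 K; V₂ = 46.1 L.
ΔU = nCvΔT = 5.91×12.5×(1300−764) = 39800 J.
Q = 0 for an adiabatic process, so W = −ΔU = -39800 J.
Net over both steps: W = -16800 J, Q = 57600 J, ΔU = 74400 J.

1300 K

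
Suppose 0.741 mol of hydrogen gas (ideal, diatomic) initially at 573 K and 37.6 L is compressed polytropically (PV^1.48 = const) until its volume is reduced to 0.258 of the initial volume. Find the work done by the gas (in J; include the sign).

P₁ = nRT₁/V₁ = 0.741×8.314×573/37.6 = 93.9 kPa.
Polytropic n=1.48: T₂ = T₁(V₁/V₂)^(n−1) = 573×(3.88)^0.48 = 1100 K; P₂ = P₁(V₁/V₂)^n = 697 kPa.
W = (P₁V₁−P₂V₂)/(n−1) = (93.9×37.6−697×9.70)/0.48 = -6740 J.

-6740 J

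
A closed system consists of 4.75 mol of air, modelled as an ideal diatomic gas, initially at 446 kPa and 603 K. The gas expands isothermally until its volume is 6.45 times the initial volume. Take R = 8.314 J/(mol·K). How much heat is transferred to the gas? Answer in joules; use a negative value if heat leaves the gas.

44400 J

V₁ = nRT₁/P₁ = 4.75×8.314×603/446 = 53.4 L.
Isothermal: T stays 603 K; PV = const ⇒ V₂ = 344 L, P₂ = 69.1 kPa.
ΔU = 0 (ideal gas, T constant).
W = nRT ln(V₂/V₁) = 4.75×8.314×603×ln(6.45) = 44400 J.
Q = ΔU + W = 44400 J.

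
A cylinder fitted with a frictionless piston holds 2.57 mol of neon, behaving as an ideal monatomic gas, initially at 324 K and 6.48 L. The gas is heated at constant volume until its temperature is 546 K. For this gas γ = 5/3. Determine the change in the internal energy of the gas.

7120 J

P₁ = nRT₁/V₁ = 2.57×8.314×324/6.48 = 1070 kPa.
Isochoric: V stays 6.48 L; P/T = const ⇒ T₂ = 546 K, P₂ = 1800 kPa.
For an ideal gas ΔU = nCvΔT with Cv = (3/2)R = 12.5 J/(mol·K).
ΔU = 2.57×12.5×(546−324) = 7120 J.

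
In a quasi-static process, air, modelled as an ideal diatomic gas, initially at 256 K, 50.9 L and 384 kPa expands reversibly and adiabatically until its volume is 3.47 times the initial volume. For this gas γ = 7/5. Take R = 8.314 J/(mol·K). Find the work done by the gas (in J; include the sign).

19200 J

n = P₁V₁/(RT₁) = 384×50.9/(8.314×256) = 9.18 mol.
Adiabatic: TV^(γ−1) = const ⇒ T₂ = 256×(0.288)^0.400 = 156 K; PV^γ = const ⇒ P₂ = 67.3 kPa.
ΔU = nCvΔT = 9.18×20.8×(156−256) = -19200 J.
Q = 0 for an adiabatic process, so W = −ΔU = 19200 J.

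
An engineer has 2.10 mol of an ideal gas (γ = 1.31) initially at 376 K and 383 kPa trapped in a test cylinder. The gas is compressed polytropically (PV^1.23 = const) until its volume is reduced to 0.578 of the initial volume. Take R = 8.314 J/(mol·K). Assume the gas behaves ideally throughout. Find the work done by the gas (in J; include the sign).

-3840 J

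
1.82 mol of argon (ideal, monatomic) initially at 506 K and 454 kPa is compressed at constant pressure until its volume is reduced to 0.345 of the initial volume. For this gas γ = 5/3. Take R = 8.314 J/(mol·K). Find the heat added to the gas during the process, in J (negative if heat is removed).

-12500 J

V₁ = nRT₁/P₁ = 1.82×8.314×506/454 = 16.9 L.
Isobaric: P stays 454 kPa; V/T = const ⇒ T₂ = 175 K, V₂ = 5.82 L.
W = PΔV = 454×(5.82−16.9) kPa·L = -5020 J.
ΔU = nCvΔT = 1.82×12.5×(175−506) = -7520 J.
Q = ΔU + W = nCpΔT = -12500 J.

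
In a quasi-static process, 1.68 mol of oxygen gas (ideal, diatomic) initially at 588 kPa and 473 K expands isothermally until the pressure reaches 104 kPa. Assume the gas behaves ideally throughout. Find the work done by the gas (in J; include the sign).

11400 J

V₁ = nRT₁/P₁ = 1.68×8.314×473/588 = 11.2 L.
Isothermal: T stays 473 K; PV = const ⇒ V₂ = 63.5 L, P₂ = 104 kPa.
W = nRT ln(V₂/V₁) = 1.68×8.314×473×ln(5.65) = 11400 J.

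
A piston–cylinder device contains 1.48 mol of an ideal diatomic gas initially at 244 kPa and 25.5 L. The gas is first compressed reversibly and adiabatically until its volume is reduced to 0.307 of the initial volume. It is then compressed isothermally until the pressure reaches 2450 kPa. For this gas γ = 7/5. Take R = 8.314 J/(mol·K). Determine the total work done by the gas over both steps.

T₁ = P₁V₁/(nR) = 244×25.5/(1.48×8.314) = 506 K.
Step 1 — Adiabatic: TV^(γ−1) = const ⇒ T₂ = 506×(3.26)^0.400 = 811 K; PV^γ = const ⇒ P₂ = 1270 kPa.
ΔU = nCvΔT = 1.48×20.8×(811−506) = 9390 J.
Q = 0 for an adiabatic process, so W = −ΔU = -9390 J.
State after step 1: P = 1270 kPa, V = 7.83 L, T = 811 K.
Step 2 — Isothermal: T stays 811 K; PV = const ⇒ V₂ = 4.07 L, P₂ = 2450 kPa.
ΔU = 0 (ideal gas, T constant).
W = nRT ln(V₂/V₁) = 1.48×8.314×811×ln(0.520) = -6520 J.
Q = ΔU + W = -6520 J.
Net over both steps: W = -15900 J, Q = -6520 J, ΔU = 9390 J.

-15900 J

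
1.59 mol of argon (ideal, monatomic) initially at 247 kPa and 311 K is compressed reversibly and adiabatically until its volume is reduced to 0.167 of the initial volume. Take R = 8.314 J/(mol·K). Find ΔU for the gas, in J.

V₁ = nRT₁/P₁ = 1.59×8.314×311/247 = 16.6 L.
Adiabatic: TV^(γ−1) = const ⇒ T₂ = 311×(5.99)^0.667 = 1030 K; PV^γ = const ⇒ P₂ = 4880 kPa.
For an ideal gas ΔU = nCvΔT with Cv = (3/2)R = 12.5 J/(mol·K).
ΔU = 1.59×12.5×(1030−311) = 14200 J.

14200 J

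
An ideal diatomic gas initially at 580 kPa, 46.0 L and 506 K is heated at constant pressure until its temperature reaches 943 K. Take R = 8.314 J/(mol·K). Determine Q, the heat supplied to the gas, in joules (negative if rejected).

80600 J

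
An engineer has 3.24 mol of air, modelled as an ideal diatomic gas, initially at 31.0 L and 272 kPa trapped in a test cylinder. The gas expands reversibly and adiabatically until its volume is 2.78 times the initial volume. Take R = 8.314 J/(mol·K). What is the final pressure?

T₁ = P₁V₁/(nR) = 272×31.0/(3.24×8.314) = 313 K.
Adiabatic: TV^(γ−1) = const ⇒ T₂ = 313×(0.360)^0.400 = 208 K; PV^γ = const ⇒ P₂ = 65.0 kPa.

65.0 kPa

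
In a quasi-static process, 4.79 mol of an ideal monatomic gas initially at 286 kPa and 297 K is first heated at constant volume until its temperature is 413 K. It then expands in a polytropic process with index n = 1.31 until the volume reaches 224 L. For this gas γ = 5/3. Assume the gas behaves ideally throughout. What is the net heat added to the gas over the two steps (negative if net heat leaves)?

18500 J

V₁ = nRT₁/P₁ = 4.79×8.314×297/286 = 41.4 L.
Step 1 — Isochoric: V stays 41.4 L; P/T = const ⇒ T₂ = 413 K, P₂ = 398 kPa.
W = 0 (no volume change).
ΔU = nCvΔT = 4.79×12.5×(413−297) = 6930 J.
Q = ΔU = 6930 J.
State after step 1: P = 398 kPa, V = 41.4 L, T = 413 K.
Step 2 — Polytropic n=1.31: T₂ = T₁(V₁/V₂)^(n−1) = 413×(0.185)^0.31 = 245 K; P₂ = P₁(V₁/V₂)^n = 43.5 kPa.
W = (P₁V₁−P₂V₂)/(n−1) = (398×41.4−43.5×224)/0.31 = 21600 J.
ΔU = nCvΔT = 4.79×12.5×(245−413) = -10100 J.
Q = ΔU + W = 11600 J.
Net over both steps: W = 21600 J, Q = 18500 J, ΔU = -3130 J.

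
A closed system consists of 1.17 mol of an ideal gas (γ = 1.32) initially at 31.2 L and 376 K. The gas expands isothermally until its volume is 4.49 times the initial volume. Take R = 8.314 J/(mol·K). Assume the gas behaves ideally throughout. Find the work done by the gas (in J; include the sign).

P₁ = nRT₁/V₁ = 1.17×8.314×376/31.2 = 117 kPa.
Isothermal: T stays 376 K; PV = const ⇒ V₂ = 140 L, P₂ = 26.1 kPa.
W = nRT ln(V₂/V₁) = 1.17×8.314×376×ln(4.49) = 5490 J.

5490 J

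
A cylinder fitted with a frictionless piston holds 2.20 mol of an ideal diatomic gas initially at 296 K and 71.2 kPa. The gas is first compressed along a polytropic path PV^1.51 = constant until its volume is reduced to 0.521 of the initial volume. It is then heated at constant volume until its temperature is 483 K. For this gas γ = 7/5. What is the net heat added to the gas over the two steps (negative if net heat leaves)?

4360 J

V₁ = nRT₁/P₁ = 2.20×8.314×296/71.2 = 76.0 L.
Step 1 — Polytropic n=1.51: T₂ = T₁(V₁/V₂)^(n−1) = 296×(1.92)^0.51 = 413 K; P₂ = P₁(V₁/V₂)^n = 191 kPa.
W = (P₁V₁−P₂V₂)/(n−1) = (71.2×76.0−191×39.6)/0.51 = -4190 J.
ΔU = nCvΔT = 2.20×20.8×(413−296) = 5340 J.
Q = ΔU + W = 1150 J.
State after step 1: P = 191 kPa, V = 39.6 L, T = 413 K.
Step 2 — Isochoric: V stays 39.6 L; P/T = const ⇒ T₂ = 483 K, P₂ = 223 kPa.
W = 0 (no volume change).
ΔU = nCvΔT = 2.20×20.8×(483−413) = 3210 J.
Q = ΔU = 3210 J.
Net over both steps: W = -4190 J, Q = 4360 J, ΔU = 8550 J.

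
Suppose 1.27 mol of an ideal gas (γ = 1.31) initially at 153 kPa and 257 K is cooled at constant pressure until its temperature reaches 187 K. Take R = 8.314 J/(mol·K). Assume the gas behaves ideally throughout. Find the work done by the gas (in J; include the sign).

V₁ = nRT₁/P₁ = 1.27×8.314×257/153 = 17.7 L.
Isobaric: P stays 153 kPa; V/T = const ⇒ T₂ = 187 K, V₂ = 12.9 L.
W = PΔV = 153×(12.9−17.7) kPa·L = -739 J.

-739 J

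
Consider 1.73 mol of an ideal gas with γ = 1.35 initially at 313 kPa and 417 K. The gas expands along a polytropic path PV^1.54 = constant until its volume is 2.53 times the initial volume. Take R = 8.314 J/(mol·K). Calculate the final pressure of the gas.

74.9 kPa

V₁ = nRT₁/P₁ = 1.73×8.314×417/313 = 19.2 L.
Polytropic n=1.54: T₂ = T₁(V₁/V₂)^(n−1) = 417×(0.395)^0.54 = 253 K; P₂ = P₁(V₁/V₂)^n = 74.9 kPa.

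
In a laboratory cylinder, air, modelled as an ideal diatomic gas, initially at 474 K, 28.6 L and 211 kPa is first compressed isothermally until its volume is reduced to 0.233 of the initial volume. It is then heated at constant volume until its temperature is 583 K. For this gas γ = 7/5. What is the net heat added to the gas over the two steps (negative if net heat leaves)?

n = P₁V₁/(RT₁) = 211×28.6/(8.314×474) = 1.53 mol.
Step 1 — Isothermal: T stays 474 K; PV = const ⇒ V₂ = 6.66 L, P₂ = 906 kPa.
ΔU = 0 (ideal gas, T constant).
W = nRT ln(V₂/V₁) = 1.53×8.314×474×ln(0.233) = -8790 J.
Q = ΔU + W = -8790 J.
State after step 1: P = 906 kPa, V = 6.66 L, T = 474 K.
Step 2 — Isochoric: V stays 6.66 L; P/T = const ⇒ T₂ = 583 K, P₂ = 1110 kPa.
W = 0 (no volume change).
ΔU = nCvΔT = 1.53×20.8×(583−474) = 3470 J.
Q = ΔU = 3470 J.
Net over both steps: W = -8790 J, Q = -5320 J, ΔU = 3470 J.

-5320 J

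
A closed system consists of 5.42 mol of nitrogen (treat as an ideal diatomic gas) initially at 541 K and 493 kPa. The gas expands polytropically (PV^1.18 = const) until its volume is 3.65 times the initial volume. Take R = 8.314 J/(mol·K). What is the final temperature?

429 K

V₁ = nRT₁/P₁ = 5.42×8.314×541/493 = 49.4 L.
Polytropic n=1.18: T₂ = T₁(V₁/V₂)^(n−1) = 541×(0.274)^0.18 = 429 K; P₂ = P₁(V₁/V₂)^n = 107 kPa.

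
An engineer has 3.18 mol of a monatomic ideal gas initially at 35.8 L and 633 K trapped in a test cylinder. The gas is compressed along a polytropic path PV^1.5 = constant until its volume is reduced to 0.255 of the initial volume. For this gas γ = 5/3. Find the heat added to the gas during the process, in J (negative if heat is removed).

-8200 J

P₁ = nRT₁/V₁ = 3.18×8.314×633/35.8 = 467 kPa.
Polytropic n=1.5: T₂ = T₁(V₁/V₂)^(n−1) = 633×(3.92)^0.50 = 1250 K; P₂ = P₁(V₁/V₂)^n = 3630 kPa.
W = (P₁V₁−P₂V₂)/(n−1) = (467×35.8−3630×9.13)/0.50 = -32800 J.
ΔU = nCvΔT = 3.18×12.5×(1250−633) = 24600 J.
Q = ΔU + W = -8200 J.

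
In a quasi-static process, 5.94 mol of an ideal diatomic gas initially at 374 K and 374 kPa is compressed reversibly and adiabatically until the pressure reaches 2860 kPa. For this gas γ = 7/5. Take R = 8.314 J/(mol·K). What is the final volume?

V₁ = nRT₁/P₁ = 5.94×8.314×374/374 = 49.4 L.
Adiabatic: T₂/T₁ = (P₂/P₁)^((γ−1)/γ) ⇒ T₂ = 374×(7.65)^0.286 = 669 K; V₂ = 11.5 L.

11.5 L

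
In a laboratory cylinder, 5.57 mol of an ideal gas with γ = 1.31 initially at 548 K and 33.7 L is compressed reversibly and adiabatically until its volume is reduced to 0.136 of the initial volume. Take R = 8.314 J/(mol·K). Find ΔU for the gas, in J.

P₁ = nRT₁/V₁ = 5.57×8.314×548/33.7 = 753 kPa.
Adiabatic: TV^(γ−1) = const ⇒ T₂ = 548×(7.35)^0.310 = 1020 K; PV^γ = const ⇒ P₂ = 10300 kPa.
For an ideal gas ΔU = nCvΔT with Cv = R/(γ−1) = 26.8 J/(mol·K).
ΔU = 5.57×26.8×(1020−548) = 70100 J.

70100 J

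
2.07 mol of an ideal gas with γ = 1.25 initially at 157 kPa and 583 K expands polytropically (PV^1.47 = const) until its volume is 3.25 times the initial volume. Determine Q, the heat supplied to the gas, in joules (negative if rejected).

-7990 J

V₁ = nRT₁/P₁ = 2.07×8.314×583/157 = 63.9 L.
Polytropic n=1.47: T₂ = T₁(V₁/V₂)^(n−1) = 583×(0.308)^0.47 = 335 K; P₂ = P₁(V₁/V₂)^n = 27.8 kPa.
W = (P₁V₁−P₂V₂)/(n−1) = (157×63.9−27.8×208)/0.47 = 9080 J.
ΔU = nCvΔT = 2.07×33.3×(335−583) = -17100 J.
Q = ΔU + W = -7990 J.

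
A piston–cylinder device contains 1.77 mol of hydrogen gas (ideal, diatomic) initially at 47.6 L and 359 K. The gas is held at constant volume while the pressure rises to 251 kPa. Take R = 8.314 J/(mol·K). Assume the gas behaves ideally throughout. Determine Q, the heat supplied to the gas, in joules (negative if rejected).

P₁ = nRT₁/V₁ = 1.77×8.314×359/47.6 = 111 kPa.
Isochoric: V stays 47.6 L; P/T = const ⇒ T₂ = 812 K, P₂ = 251 kPa.
W = 0 (no volume change).
ΔU = nCvΔT = 1.77×20.8×(812−359) = 16700 J.
Q = ΔU = 16700 J.

16700 J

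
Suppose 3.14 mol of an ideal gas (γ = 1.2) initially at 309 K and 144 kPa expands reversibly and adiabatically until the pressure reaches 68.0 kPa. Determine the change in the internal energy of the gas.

-4740 J

V₁ = nRT₁/P₁ = 3.14×8.314×309/144 = 56.0 L.
Adiabatic: T₂/T₁ = (P₂/P₁)^((γ−1)/γ) ⇒ T₂ = 309×(0.472)^0.167 = 273 K; V₂ = 105 L.
For an ideal gas ΔU = nCvΔT with Cv = R/(γ−1) = 41.6 J/(mol·K).
ΔU = 3.14×41.6×(273−309) = -4740 J.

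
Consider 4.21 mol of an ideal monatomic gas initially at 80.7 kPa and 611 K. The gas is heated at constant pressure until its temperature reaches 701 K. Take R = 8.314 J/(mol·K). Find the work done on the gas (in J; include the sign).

-3150 J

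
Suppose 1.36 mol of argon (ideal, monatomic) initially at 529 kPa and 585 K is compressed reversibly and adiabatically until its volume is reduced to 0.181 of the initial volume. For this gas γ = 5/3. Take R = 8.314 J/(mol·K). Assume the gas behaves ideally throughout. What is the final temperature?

V₁ = nRT₁/P₁ = 1.36×8.314×585/529 = 12.5 L.
Adiabatic: TV^(γ−1) = const ⇒ T₂ = 585×(5.52)^0.667 = 1830 K; PV^γ = const ⇒ P₂ = 9130 kPa.

1830 K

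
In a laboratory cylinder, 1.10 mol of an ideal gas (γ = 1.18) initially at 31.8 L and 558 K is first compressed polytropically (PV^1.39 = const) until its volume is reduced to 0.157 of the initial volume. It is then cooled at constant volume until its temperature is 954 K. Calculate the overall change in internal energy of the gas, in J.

20100 J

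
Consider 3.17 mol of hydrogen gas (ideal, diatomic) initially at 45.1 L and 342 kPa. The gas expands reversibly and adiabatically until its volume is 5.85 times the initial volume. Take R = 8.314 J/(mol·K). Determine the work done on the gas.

-19500 J

T₁ = P₁V₁/(nR) = 342×45.1/(3.17×8.314) = 585 K.
Adiabatic: TV^(γ−1) = const ⇒ T₂ = 585×(0.171)^0.400 = 289 K; PV^γ = const ⇒ P₂ = 28.8 kPa.
ΔU = nCvΔT = 3.17×20.8×(289−585) = -19500 J.
Q = 0 for an adiabatic process, so W = −ΔU = 19500 J.
Work done on the gas = −W_by = -19500 J.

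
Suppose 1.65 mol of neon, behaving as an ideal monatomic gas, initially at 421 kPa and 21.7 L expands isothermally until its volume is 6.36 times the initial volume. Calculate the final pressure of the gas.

66.2 kPa

T₁ = P₁V₁/(nR) = 421×21.7/(1.65×8.314) = 666 K.
Isothermal: T stays 666 K; PV = const ⇒ V₂ = 138 L, P₂ = 66.2 kPa.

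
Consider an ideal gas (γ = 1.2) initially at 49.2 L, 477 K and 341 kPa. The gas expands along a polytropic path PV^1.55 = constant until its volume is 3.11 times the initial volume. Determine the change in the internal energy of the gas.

n = P₁V₁/(RT₁) = 341×49.2/(8.314×477) = 4.23 mol.
Polytropic n=1.55: T₂ = T₁(V₁/V₂)^(n−1) = 477×(0.322)^0.55 = 256 K; P₂ = P₁(V₁/V₂)^n = 58.7 kPa.
For an ideal gas ΔU = nCvΔT with Cv = R/(γ−1) = 41.6 J/(mol·K).
ΔU = 4.23×41.6×(256−477) = -38900 J.

-38900 J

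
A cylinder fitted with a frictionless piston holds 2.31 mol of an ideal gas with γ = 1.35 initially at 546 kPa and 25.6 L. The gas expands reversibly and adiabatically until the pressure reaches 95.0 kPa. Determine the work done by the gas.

14600 J

T₁ = P₁V₁/(nR) = 546×25.6/(2.31×8.314) = 728 K.
Adiabatic: T₂/T₁ = (P₂/P₁)^((γ−1)/γ) ⇒ T₂ = 728×(0.174)^0.259 = 462 K; V₂ = 93.5 L.
ΔU = nCvΔT = 2.31×23.8×(462−728) = -14600 J.
Q = 0 for an adiabatic process, so W = −ΔU = 14600 J.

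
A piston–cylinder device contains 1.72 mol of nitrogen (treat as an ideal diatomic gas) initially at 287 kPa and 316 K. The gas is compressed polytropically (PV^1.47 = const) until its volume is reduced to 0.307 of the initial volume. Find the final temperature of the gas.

V₁ = nRT₁/P₁ = 1.72×8.314×316/287 = 15.7 L.
Polytropic n=1.47: T₂ = T₁(V₁/V₂)^(n−1) = 316×(3.26)^0.47 = 550 K; P₂ = P₁(V₁/V₂)^n = 1630 kPa.

550 K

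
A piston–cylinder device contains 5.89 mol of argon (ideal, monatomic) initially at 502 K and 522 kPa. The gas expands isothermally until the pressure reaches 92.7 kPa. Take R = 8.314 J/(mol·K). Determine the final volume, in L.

V₁ = nRT₁/P₁ = 5.89×8.314×502/522 = 47.1 L.
Isothermal: T stays 502 K; PV = const ⇒ V₂ = 265 L, P₂ = 92.7 kPa.

265 L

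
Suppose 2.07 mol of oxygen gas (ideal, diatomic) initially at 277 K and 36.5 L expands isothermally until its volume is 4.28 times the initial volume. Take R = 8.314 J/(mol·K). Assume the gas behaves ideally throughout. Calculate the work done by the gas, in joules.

P₁ = nRT₁/V₁ = 2.07×8.314×277/36.5 = 131 kPa.
Isothermal: T stays 277 K; PV = const ⇒ V₂ = 156 L, P₂ = 30.5 kPa.
W = nRT ln(V₂/V₁) = 2.07×8.314×277×ln(4.28) = 6930 J.

6930 J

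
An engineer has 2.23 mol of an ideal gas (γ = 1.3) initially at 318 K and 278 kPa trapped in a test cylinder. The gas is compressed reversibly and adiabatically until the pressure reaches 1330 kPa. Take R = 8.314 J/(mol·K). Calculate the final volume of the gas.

6.36 L

V₁ = nRT₁/P₁ = 2.23×8.314×318/278 = 21.2 L.
Adiabatic: T₂/T₁ = (P₂/P₁)^((γ−1)/γ) ⇒ T₂ = 318×(4.78)^0.231 = 456 K; V₂ = 6.36 L.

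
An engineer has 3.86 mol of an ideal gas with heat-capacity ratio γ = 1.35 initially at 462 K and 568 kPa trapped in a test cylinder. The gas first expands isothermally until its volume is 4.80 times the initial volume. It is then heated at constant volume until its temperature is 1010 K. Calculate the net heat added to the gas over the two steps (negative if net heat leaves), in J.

73500 J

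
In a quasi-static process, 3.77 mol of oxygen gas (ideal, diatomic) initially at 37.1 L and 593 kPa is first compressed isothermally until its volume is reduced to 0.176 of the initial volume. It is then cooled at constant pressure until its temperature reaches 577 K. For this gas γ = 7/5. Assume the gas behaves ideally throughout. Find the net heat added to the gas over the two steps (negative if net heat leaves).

T₁ = P₁V₁/(nR) = 593×37.1/(3.77×8.314) = 702 K.
Step 1 — Isothermal: T stays 702 K; PV = const ⇒ V₂ = 6.53 L, P₂ = 3370 kPa.
ΔU = 0 (ideal gas, T constant).
W = nRT ln(V₂/V₁) = 3.77×8.314×702×ln(0.176) = -38200 J.
Q = ΔU + W = -38200 J.
State after step 1: P = 3370 kPa, V = 6.53 L, T = 702 K.
Step 2 — Isobaric: P stays 3370 kPa; V/T = const ⇒ T₂ = 577 K, V₂ = 5.37 L.
W = PΔV = 3370×(5.37−6.53) kPa·L = -3910 J.
ΔU = nCvΔT = 3.77×20.8×(577−702) = -9790 J.
Q = ΔU + W = nCpΔT = -13700 J.
Net over both steps: W = -42100 J, Q = -51900 J, ΔU = -9790 J.

-51900 J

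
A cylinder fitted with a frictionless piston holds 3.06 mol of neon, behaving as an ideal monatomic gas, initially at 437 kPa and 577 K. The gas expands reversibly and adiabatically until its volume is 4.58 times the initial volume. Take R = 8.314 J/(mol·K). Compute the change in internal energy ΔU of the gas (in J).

-14000 J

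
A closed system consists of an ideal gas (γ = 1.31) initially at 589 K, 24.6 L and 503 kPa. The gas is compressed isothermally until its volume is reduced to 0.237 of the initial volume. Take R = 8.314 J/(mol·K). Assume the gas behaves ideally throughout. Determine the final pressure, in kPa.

Isothermal: T stays 589 K; PV = const ⇒ V₂ = 5.83 L, P₂ = 2120 kPa.

2120 kPa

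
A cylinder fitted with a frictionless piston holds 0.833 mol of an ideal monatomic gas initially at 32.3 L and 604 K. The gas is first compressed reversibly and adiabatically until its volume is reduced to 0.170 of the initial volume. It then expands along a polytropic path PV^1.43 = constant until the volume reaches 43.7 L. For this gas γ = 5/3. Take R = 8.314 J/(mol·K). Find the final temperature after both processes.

P₁ = nRT₁/V₁ = 0.833×8.314×604/32.3 = 130 kPa.
Step 1 — Adiabatic: TV^(γ−1) = const ⇒ T₂ = 604×(5.88)^0.667 = 1970 K; PV^γ = const ⇒ P₂ = 2480 kPa.
ΔU = nCvΔT = 0.833×12.5×(1970−604) = 14200 J.
Q = 0 for an adiabatic process, so W = −ΔU = -14200 J.
State after step 1: P = 2480 kPa, V = 5.49 L, T = 1970 K.
Step 2 — Polytropic n=1.43: T₂ = T₁(V₁/V₂)^(n−1) = 1970×(0.126)^0.43 = 807 K; P₂ = P₁(V₁/V₂)^n = 128 kPa.
W = (P₁V₁−P₂V₂)/(n−1) = (2480×5.49−128×43.7)/0.43 = 18700 J.
ΔU = nCvΔT = 0.833×12.5×(807−1970) = -12100 J.
Q = ΔU + W = 6640 J.
Net over both steps: W = 4540 J, Q = 6640 J, ΔU = 2110 J.

807 K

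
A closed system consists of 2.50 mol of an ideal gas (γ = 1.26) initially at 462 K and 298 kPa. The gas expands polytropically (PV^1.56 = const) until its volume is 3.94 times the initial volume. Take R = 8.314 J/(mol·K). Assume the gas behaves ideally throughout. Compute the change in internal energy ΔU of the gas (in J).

V₁ = nRT₁/P₁ = 2.50×8.314×462/298 = 32.2 L.
Polytropic n=1.56: T₂ = T₁(V₁/V₂)^(n−1) = 462×(0.254)^0.56 = 214 K; P₂ = P₁(V₁/V₂)^n = 35.1 kPa.
For an ideal gas ΔU = nCvΔT with Cv = R/(γ−1) = 32.0 J/(mol·K).
ΔU = 2.50×32.0×(214−462) = -19800 J.

-19800 J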